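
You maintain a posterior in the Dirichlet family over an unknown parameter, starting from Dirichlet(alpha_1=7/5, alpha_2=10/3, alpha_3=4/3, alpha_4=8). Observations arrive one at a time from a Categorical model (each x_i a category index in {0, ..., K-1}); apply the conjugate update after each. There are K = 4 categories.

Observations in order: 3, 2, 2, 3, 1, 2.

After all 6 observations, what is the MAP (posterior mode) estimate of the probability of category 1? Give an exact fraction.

50/241

obs 1: x=3 → posterior Dirichlet(7/5, 10/3, 4/3, 9)
obs 2: x=2 → posterior Dirichlet(7/5, 10/3, 7/3, 9)
obs 3: x=2 → posterior Dirichlet(7/5, 10/3, 10/3, 9)
obs 4: x=3 → posterior Dirichlet(7/5, 10/3, 10/3, 10)
obs 5: x=1 → posterior Dirichlet(7/5, 13/3, 10/3, 10)
obs 6: x=2 → posterior Dirichlet(7/5, 13/3, 13/3, 10)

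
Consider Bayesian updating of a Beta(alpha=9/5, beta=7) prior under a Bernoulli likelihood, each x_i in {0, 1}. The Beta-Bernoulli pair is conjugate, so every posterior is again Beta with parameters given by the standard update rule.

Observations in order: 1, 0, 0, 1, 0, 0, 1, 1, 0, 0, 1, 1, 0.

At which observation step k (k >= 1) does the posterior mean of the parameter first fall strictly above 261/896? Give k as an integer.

k = 4

obs 1: x=1 → posterior Beta(14/5, 7)
obs 2: x=0 → posterior Beta(14/5, 8)
obs 3: x=0 → posterior Beta(14/5, 9)
obs 4: x=1 → posterior Beta(19/5, 9)
obs 5: x=0 → posterior Beta(19/5, 10)
obs 6: x=0 → posterior Beta(19/5, 11)
obs 7: x=1 → posterior Beta(24/5, 11)
obs 8: x=1 → posterior Beta(29/5, 11)
obs 9: x=0 → posterior Beta(29/5, 12)
obs 10: x=0 → posterior Beta(29/5, 13)
obs 11: x=1 → posterior Beta(34/5, 13)
obs 12: x=1 → posterior Beta(39/5, 13)
obs 13: x=0 → posterior Beta(39/5, 14)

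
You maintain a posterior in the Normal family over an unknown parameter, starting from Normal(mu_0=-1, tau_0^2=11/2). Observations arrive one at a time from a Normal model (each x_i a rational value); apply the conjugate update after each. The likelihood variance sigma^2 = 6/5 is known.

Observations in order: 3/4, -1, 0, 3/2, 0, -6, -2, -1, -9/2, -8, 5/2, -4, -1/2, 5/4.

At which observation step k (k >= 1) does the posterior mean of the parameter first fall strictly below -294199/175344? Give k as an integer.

obs 1: x=3/4 → posterior Normal(117/268, 66/67)
obs 2: x=-1 → posterior Normal(-103/488, 33/61)
obs 3: x=0 → posterior Normal(-103/708, 22/59)
obs 4: x=3/2 → posterior Normal(227/928, 33/116)
obs 5: x=0 → posterior Normal(227/1148, 66/287)
obs 6: x=-6 → posterior Normal(-1093/1368, 11/57)
obs 7: x=-2 → posterior Normal(-1533/1588, 66/397)
obs 8: x=-1 → posterior Normal(-1753/1808, 33/226)
obs 9: x=-9/2 → posterior Normal(-211/156, 22/169)
obs 10: x=-8 → posterior Normal(-4503/2248, 33/281)
obs 11: x=5/2 → posterior Normal(-3953/2468, 66/617)
obs 12: x=-4 → posterior Normal(-1611/896, 11/112)
obs 13: x=-1/2 → posterior Normal(-4943/2908, 66/727)
obs 14: x=5/4 → posterior Normal(-1167/782, 33/391)

k = 10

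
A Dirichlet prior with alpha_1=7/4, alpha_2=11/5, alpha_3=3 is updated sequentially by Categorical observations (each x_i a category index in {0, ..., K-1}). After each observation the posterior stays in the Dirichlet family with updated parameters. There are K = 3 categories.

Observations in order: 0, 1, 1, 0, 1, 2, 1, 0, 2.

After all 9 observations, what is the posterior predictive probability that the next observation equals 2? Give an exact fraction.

100/319

obs 1: x=0 → posterior Dirichlet(11/4, 11/5, 3)
obs 2: x=1 → posterior Dirichlet(11/4, 16/5, 3)
obs 3: x=1 → posterior Dirichlet(11/4, 21/5, 3)
obs 4: x=0 → posterior Dirichlet(15/4, 21/5, 3)
obs 5: x=1 → posterior Dirichlet(15/4, 26/5, 3)
obs 6: x=2 → posterior Dirichlet(15/4, 26/5, 4)
obs 7: x=1 → posterior Dirichlet(15/4, 31/5, 4)
obs 8: x=0 → posterior Dirichlet(19/4, 31/5, 4)
obs 9: x=2 → posterior Dirichlet(19/4, 31/5, 5)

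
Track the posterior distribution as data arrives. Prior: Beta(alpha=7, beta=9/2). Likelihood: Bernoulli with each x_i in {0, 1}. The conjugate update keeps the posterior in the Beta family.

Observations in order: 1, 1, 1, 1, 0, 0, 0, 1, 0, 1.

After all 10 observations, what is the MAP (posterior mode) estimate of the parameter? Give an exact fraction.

obs 1: x=1 → posterior Beta(8, 9/2)
obs 2: x=1 → posterior Beta(9, 9/2)
obs 3: x=1 → posterior Beta(10, 9/2)
obs 4: x=1 → posterior Beta(11, 9/2)
obs 5: x=0 → posterior Beta(11, 11/2)
obs 6: x=0 → posterior Beta(11, 13/2)
obs 7: x=0 → posterior Beta(11, 15/2)
obs 8: x=1 → posterior Beta(12, 15/2)
obs 9: x=0 → posterior Beta(12, 17/2)
obs 10: x=1 → posterior Beta(13, 17/2)

8/13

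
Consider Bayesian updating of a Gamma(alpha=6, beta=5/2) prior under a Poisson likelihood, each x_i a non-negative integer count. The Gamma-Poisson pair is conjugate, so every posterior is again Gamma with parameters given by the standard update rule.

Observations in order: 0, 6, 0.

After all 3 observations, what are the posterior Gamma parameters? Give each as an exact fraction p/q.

obs 1: x=0 → posterior Gamma(6, 7/2)
obs 2: x=6 → posterior Gamma(12, 9/2)
obs 3: x=0 → posterior Gamma(12, 11/2)

alpha=12, beta=11/2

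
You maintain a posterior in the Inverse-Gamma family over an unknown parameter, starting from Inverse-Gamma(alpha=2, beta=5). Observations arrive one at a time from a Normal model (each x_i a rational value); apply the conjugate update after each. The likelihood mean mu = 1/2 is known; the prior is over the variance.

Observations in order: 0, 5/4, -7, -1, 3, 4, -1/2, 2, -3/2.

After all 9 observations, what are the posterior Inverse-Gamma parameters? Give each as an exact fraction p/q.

obs 1: x=0 → posterior Inverse-Gamma(5/2, 41/8)
obs 2: x=5/4 → posterior Inverse-Gamma(3, 173/32)
obs 3: x=-7 → posterior Inverse-Gamma(7/2, 1073/32)
obs 4: x=-1 → posterior Inverse-Gamma(4, 1109/32)
obs 5: x=3 → posterior Inverse-Gamma(9/2, 1209/32)
obs 6: x=4 → posterior Inverse-Gamma(5, 1405/32)
obs 7: x=-1/2 → posterior Inverse-Gamma(11/2, 1421/32)
obs 8: x=2 → posterior Inverse-Gamma(6, 1457/32)
obs 9: x=-3/2 → posterior Inverse-Gamma(13/2, 1521/32)

alpha=13/2, beta=1521/32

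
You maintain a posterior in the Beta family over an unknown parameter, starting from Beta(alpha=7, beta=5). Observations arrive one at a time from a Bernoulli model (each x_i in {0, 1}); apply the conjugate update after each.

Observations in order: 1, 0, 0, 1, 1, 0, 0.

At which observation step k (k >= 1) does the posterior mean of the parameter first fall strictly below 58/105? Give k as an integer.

k = 3

obs 1: x=1 → posterior Beta(8, 5)
obs 2: x=0 → posterior Beta(8, 6)
obs 3: x=0 → posterior Beta(8, 7)
obs 4: x=1 → posterior Beta(9, 7)
obs 5: x=1 → posterior Beta(10, 7)
obs 6: x=0 → posterior Beta(10, 8)
obs 7: x=0 → posterior Beta(10, 9)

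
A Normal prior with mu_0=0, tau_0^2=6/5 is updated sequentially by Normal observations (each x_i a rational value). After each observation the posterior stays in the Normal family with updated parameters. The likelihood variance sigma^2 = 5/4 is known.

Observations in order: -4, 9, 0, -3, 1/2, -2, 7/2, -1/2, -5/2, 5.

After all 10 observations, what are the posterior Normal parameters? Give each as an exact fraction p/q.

obs 1: x=-4 → posterior Normal(-96/49, 30/49)
obs 2: x=9 → posterior Normal(120/73, 30/73)
obs 3: x=0 → posterior Normal(120/97, 30/97)
obs 4: x=-3 → posterior Normal(48/121, 30/121)
obs 5: x=1/2 → posterior Normal(12/29, 6/29)
obs 6: x=-2 → posterior Normal(12/169, 30/169)
obs 7: x=7/2 → posterior Normal(96/193, 30/193)
obs 8: x=-1/2 → posterior Normal(12/31, 30/217)
obs 9: x=-5/2 → posterior Normal(24/241, 30/241)
obs 10: x=5 → posterior Normal(144/265, 6/53)

mu_0=144/265, tau_0^2=6/53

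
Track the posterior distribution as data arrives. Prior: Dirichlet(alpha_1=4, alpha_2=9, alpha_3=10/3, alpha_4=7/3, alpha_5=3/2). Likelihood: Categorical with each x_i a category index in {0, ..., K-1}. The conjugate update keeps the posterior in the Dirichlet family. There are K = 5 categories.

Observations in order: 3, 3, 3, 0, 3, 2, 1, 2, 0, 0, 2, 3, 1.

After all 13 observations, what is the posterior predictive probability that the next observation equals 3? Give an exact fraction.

obs 1: x=3 → posterior Dirichlet(4, 9, 10/3, 10/3, 3/2)
obs 2: x=3 → posterior Dirichlet(4, 9, 10/3, 13/3, 3/2)
obs 3: x=3 → posterior Dirichlet(4, 9, 10/3, 16/3, 3/2)
obs 4: x=0 → posterior Dirichlet(5, 9, 10/3, 16/3, 3/2)
obs 5: x=3 → posterior Dirichlet(5, 9, 10/3, 19/3, 3/2)
obs 6: x=2 → posterior Dirichlet(5, 9, 13/3, 19/3, 3/2)
obs 7: x=1 → posterior Dirichlet(5, 10, 13/3, 19/3, 3/2)
obs 8: x=2 → posterior Dirichlet(5, 10, 16/3, 19/3, 3/2)
obs 9: x=0 → posterior Dirichlet(6, 10, 16/3, 19/3, 3/2)
obs 10: x=0 → posterior Dirichlet(7, 10, 16/3, 19/3, 3/2)
obs 11: x=2 → posterior Dirichlet(7, 10, 19/3, 19/3, 3/2)
obs 12: x=3 → posterior Dirichlet(7, 10, 19/3, 22/3, 3/2)
obs 13: x=1 → posterior Dirichlet(7, 11, 19/3, 22/3, 3/2)

44/199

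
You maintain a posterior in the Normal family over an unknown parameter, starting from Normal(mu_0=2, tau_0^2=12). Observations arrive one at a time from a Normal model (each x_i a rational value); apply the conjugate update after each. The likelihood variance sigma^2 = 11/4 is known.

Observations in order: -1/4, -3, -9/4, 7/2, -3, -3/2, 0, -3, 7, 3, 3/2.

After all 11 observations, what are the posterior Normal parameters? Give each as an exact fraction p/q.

mu_0=118/539, tau_0^2=12/49

obs 1: x=-1/4 → posterior Normal(10/59, 132/59)
obs 2: x=-3 → posterior Normal(-134/107, 132/107)
obs 3: x=-9/4 → posterior Normal(-242/155, 132/155)
obs 4: x=7/2 → posterior Normal(-74/203, 132/203)
obs 5: x=-3 → posterior Normal(-218/251, 132/251)
obs 6: x=-3/2 → posterior Normal(-290/299, 132/299)
obs 7: x=0 → posterior Normal(-290/347, 132/347)
obs 8: x=-3 → posterior Normal(-434/395, 132/395)
obs 9: x=7 → posterior Normal(-98/443, 132/443)
obs 10: x=3 → posterior Normal(46/491, 132/491)
obs 11: x=3/2 → posterior Normal(118/539, 12/49)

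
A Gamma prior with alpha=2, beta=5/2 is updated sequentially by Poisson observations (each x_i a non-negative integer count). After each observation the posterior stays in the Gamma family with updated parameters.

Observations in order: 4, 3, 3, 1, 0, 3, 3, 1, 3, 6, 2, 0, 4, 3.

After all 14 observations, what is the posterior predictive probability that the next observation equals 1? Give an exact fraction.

384010684090101455908635886845057430033576499964317804542284/1654450316218319386862649516641145964968018233776092529296875

obs 1: x=4 → posterior Gamma(6, 7/2)
obs 2: x=3 → posterior Gamma(9, 9/2)
obs 3: x=3 → posterior Gamma(12, 11/2)
obs 4: x=1 → posterior Gamma(13, 13/2)
obs 5: x=0 → posterior Gamma(13, 15/2)
obs 6: x=3 → posterior Gamma(16, 17/2)
obs 7: x=3 → posterior Gamma(19, 19/2)
obs 8: x=1 → posterior Gamma(20, 21/2)
obs 9: x=3 → posterior Gamma(23, 23/2)
obs 10: x=6 → posterior Gamma(29, 25/2)
obs 11: x=2 → posterior Gamma(31, 27/2)
obs 12: x=0 → posterior Gamma(31, 29/2)
obs 13: x=4 → posterior Gamma(35, 31/2)
obs 14: x=3 → posterior Gamma(38, 33/2)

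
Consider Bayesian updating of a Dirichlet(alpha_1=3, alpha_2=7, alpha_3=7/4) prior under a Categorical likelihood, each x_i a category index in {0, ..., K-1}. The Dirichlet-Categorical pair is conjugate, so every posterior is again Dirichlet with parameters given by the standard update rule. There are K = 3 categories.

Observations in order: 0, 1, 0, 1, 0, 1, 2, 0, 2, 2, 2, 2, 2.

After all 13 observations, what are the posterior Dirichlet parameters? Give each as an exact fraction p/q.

obs 1: x=0 → posterior Dirichlet(4, 7, 7/4)
obs 2: x=1 → posterior Dirichlet(4, 8, 7/4)
obs 3: x=0 → posterior Dirichlet(5, 8, 7/4)
obs 4: x=1 → posterior Dirichlet(5, 9, 7/4)
obs 5: x=0 → posterior Dirichlet(6, 9, 7/4)
obs 6: x=1 → posterior Dirichlet(6, 10, 7/4)
obs 7: x=2 → posterior Dirichlet(6, 10, 11/4)
obs 8: x=0 → posterior Dirichlet(7, 10, 11/4)
obs 9: x=2 → posterior Dirichlet(7, 10, 15/4)
obs 10: x=2 → posterior Dirichlet(7, 10, 19/4)
obs 11: x=2 → posterior Dirichlet(7, 10, 23/4)
obs 12: x=2 → posterior Dirichlet(7, 10, 27/4)
obs 13: x=2 → posterior Dirichlet(7, 10, 31/4)

alpha_1=7, alpha_2=10, alpha_3=31/4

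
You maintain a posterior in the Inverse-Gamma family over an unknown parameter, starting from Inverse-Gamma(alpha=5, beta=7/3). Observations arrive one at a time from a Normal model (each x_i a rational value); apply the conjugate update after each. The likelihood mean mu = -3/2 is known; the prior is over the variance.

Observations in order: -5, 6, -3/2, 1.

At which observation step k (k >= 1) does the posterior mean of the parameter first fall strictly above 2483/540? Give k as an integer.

k = 2

obs 1: x=-5 → posterior Inverse-Gamma(11/2, 203/24)
obs 2: x=6 → posterior Inverse-Gamma(6, 439/12)
obs 3: x=-3/2 → posterior Inverse-Gamma(13/2, 439/12)
obs 4: x=1 → posterior Inverse-Gamma(7, 953/24)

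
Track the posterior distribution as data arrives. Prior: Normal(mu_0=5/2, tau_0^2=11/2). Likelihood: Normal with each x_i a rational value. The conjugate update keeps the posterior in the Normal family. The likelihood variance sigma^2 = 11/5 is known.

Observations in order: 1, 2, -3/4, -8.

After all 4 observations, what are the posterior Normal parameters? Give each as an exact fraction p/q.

obs 1: x=1 → posterior Normal(10/7, 11/7)
obs 2: x=2 → posterior Normal(5/3, 11/12)
obs 3: x=-3/4 → posterior Normal(65/68, 11/17)
obs 4: x=-8 → posterior Normal(-95/88, 1/2)

mu_0=-95/88, tau_0^2=1/2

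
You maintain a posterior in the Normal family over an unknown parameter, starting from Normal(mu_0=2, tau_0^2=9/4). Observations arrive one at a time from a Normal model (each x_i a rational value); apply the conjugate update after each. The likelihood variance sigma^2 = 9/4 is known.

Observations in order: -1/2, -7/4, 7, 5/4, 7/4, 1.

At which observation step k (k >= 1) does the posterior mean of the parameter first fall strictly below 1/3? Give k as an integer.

obs 1: x=-1/2 → posterior Normal(3/4, 9/8)
obs 2: x=-7/4 → posterior Normal(-1/12, 3/4)
obs 3: x=7 → posterior Normal(27/16, 9/16)
obs 4: x=5/4 → posterior Normal(8/5, 9/20)
obs 5: x=7/4 → posterior Normal(13/8, 3/8)
obs 6: x=1 → posterior Normal(43/28, 9/28)

k = 2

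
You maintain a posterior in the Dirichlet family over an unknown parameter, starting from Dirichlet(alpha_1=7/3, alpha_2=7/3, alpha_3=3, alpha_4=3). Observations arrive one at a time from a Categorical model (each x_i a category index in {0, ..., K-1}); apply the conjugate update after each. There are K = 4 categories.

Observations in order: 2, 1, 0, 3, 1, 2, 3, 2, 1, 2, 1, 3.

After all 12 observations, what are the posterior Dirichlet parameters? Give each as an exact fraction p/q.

alpha_1=10/3, alpha_2=19/3, alpha_3=7, alpha_4=6

obs 1: x=2 → posterior Dirichlet(7/3, 7/3, 4, 3)
obs 2: x=1 → posterior Dirichlet(7/3, 10/3, 4, 3)
obs 3: x=0 → posterior Dirichlet(10/3, 10/3, 4, 3)
obs 4: x=3 → posterior Dirichlet(10/3, 10/3, 4, 4)
obs 5: x=1 → posterior Dirichlet(10/3, 13/3, 4, 4)
obs 6: x=2 → posterior Dirichlet(10/3, 13/3, 5, 4)
obs 7: x=3 → posterior Dirichlet(10/3, 13/3, 5, 5)
obs 8: x=2 → posterior Dirichlet(10/3, 13/3, 6, 5)
obs 9: x=1 → posterior Dirichlet(10/3, 16/3, 6, 5)
obs 10: x=2 → posterior Dirichlet(10/3, 16/3, 7, 5)
obs 11: x=1 → posterior Dirichlet(10/3, 19/3, 7, 5)
obs 12: x=3 → posterior Dirichlet(10/3, 19/3, 7, 6)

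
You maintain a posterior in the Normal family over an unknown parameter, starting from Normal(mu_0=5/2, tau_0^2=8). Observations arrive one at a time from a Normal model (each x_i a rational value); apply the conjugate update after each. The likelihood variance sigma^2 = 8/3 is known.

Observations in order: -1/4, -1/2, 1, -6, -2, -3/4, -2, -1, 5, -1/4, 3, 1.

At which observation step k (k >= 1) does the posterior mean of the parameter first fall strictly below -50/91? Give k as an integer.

k = 4

obs 1: x=-1/4 → posterior Normal(7/16, 2)
obs 2: x=-1/2 → posterior Normal(1/28, 8/7)
obs 3: x=1 → posterior Normal(13/40, 4/5)
obs 4: x=-6 → posterior Normal(-59/52, 8/13)
obs 5: x=-2 → posterior Normal(-83/64, 1/2)
obs 6: x=-3/4 → posterior Normal(-23/19, 8/19)
obs 7: x=-2 → posterior Normal(-29/22, 4/11)
obs 8: x=-1 → posterior Normal(-32/25, 8/25)
obs 9: x=5 → posterior Normal(-17/28, 2/7)
obs 10: x=-1/4 → posterior Normal(-71/124, 8/31)
obs 11: x=3 → posterior Normal(-35/136, 4/17)
obs 12: x=1 → posterior Normal(-23/148, 8/37)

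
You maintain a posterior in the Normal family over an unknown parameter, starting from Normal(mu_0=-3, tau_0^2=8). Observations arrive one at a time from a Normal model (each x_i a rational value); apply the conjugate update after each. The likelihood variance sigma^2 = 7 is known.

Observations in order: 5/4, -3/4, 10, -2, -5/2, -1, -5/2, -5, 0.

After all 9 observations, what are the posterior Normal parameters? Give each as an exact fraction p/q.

mu_0=-41/79, tau_0^2=56/79

obs 1: x=5/4 → posterior Normal(-11/15, 56/15)
obs 2: x=-3/4 → posterior Normal(-17/23, 56/23)
obs 3: x=10 → posterior Normal(63/31, 56/31)
obs 4: x=-2 → posterior Normal(47/39, 56/39)
obs 5: x=-5/2 → posterior Normal(27/47, 56/47)
obs 6: x=-1 → posterior Normal(19/55, 56/55)
obs 7: x=-5/2 → posterior Normal(-1/63, 8/9)
obs 8: x=-5 → posterior Normal(-41/71, 56/71)
obs 9: x=0 → posterior Normal(-41/79, 56/79)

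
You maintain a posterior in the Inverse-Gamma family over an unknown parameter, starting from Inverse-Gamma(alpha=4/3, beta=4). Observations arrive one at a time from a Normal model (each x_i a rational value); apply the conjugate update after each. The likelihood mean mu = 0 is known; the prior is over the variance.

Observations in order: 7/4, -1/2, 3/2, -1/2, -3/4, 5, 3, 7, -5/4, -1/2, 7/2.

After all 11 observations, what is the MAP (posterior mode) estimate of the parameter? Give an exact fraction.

5349/752

obs 1: x=7/4 → posterior Inverse-Gamma(11/6, 177/32)
obs 2: x=-1/2 → posterior Inverse-Gamma(7/3, 181/32)
obs 3: x=3/2 → posterior Inverse-Gamma(17/6, 217/32)
obs 4: x=-1/2 → posterior Inverse-Gamma(10/3, 221/32)
obs 5: x=-3/4 → posterior Inverse-Gamma(23/6, 115/16)
obs 6: x=5 → posterior Inverse-Gamma(13/3, 315/16)
obs 7: x=3 → posterior Inverse-Gamma(29/6, 387/16)
obs 8: x=7 → posterior Inverse-Gamma(16/3, 779/16)
obs 9: x=-5/4 → posterior Inverse-Gamma(35/6, 1583/32)
obs 10: x=-1/2 → posterior Inverse-Gamma(19/3, 1587/32)
obs 11: x=7/2 → posterior Inverse-Gamma(41/6, 1783/32)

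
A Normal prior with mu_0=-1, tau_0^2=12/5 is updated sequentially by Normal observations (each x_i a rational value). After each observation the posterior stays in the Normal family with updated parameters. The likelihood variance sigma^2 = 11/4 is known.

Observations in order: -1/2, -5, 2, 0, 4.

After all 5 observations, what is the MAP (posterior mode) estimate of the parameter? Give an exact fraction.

obs 1: x=-1/2 → posterior Normal(-79/103, 132/103)
obs 2: x=-5 → posterior Normal(-319/151, 132/151)
obs 3: x=2 → posterior Normal(-223/199, 132/199)
obs 4: x=0 → posterior Normal(-223/247, 132/247)
obs 5: x=4 → posterior Normal(-31/295, 132/295)

-31/295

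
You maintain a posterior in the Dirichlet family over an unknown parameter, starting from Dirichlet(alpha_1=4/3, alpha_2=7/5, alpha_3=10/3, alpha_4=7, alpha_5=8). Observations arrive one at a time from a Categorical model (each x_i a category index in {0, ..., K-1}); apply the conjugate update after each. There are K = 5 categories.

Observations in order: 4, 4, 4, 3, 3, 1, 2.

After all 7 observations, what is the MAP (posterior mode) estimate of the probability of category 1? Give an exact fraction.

21/346

obs 1: x=4 → posterior Dirichlet(4/3, 7/5, 10/3, 7, 9)
obs 2: x=4 → posterior Dirichlet(4/3, 7/5, 10/3, 7, 10)
obs 3: x=4 → posterior Dirichlet(4/3, 7/5, 10/3, 7, 11)
obs 4: x=3 → posterior Dirichlet(4/3, 7/5, 10/3, 8, 11)
obs 5: x=3 → posterior Dirichlet(4/3, 7/5, 10/3, 9, 11)
obs 6: x=1 → posterior Dirichlet(4/3, 12/5, 10/3, 9, 11)
obs 7: x=2 → posterior Dirichlet(4/3, 12/5, 13/3, 9, 11)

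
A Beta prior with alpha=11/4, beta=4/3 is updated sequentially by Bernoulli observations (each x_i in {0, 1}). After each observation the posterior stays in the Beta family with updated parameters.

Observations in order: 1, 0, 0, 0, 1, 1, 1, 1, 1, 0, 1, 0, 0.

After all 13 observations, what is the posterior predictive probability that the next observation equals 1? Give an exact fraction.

obs 1: x=1 → posterior Beta(15/4, 4/3)
obs 2: x=0 → posterior Beta(15/4, 7/3)
obs 3: x=0 → posterior Beta(15/4, 10/3)
obs 4: x=0 → posterior Beta(15/4, 13/3)
obs 5: x=1 → posterior Beta(19/4, 13/3)
obs 6: x=1 → posterior Beta(23/4, 13/3)
obs 7: x=1 → posterior Beta(27/4, 13/3)
obs 8: x=1 → posterior Beta(31/4, 13/3)
obs 9: x=1 → posterior Beta(35/4, 13/3)
obs 10: x=0 → posterior Beta(35/4, 16/3)
obs 11: x=1 → posterior Beta(39/4, 16/3)
obs 12: x=0 → posterior Beta(39/4, 19/3)
obs 13: x=0 → posterior Beta(39/4, 22/3)

117/205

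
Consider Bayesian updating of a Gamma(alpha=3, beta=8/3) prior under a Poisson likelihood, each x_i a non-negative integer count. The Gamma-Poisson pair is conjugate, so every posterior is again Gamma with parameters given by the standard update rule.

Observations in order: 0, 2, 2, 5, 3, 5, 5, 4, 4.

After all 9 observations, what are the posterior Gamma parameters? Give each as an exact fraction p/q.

alpha=33, beta=35/3

obs 1: x=0 → posterior Gamma(3, 11/3)
obs 2: x=2 → posterior Gamma(5, 14/3)
obs 3: x=2 → posterior Gamma(7, 17/3)
obs 4: x=5 → posterior Gamma(12, 20/3)
obs 5: x=3 → posterior Gamma(15, 23/3)
obs 6: x=5 → posterior Gamma(20, 26/3)
obs 7: x=5 → posterior Gamma(25, 29/3)
obs 8: x=4 → posterior Gamma(29, 32/3)
obs 9: x=4 → posterior Gamma(33, 35/3)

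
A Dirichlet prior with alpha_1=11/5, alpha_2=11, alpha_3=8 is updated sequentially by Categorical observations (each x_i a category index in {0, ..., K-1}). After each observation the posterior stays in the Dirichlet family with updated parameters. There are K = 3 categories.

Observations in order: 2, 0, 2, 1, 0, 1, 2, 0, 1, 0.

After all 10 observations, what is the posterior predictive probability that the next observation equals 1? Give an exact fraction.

obs 1: x=2 → posterior Dirichlet(11/5, 11, 9)
obs 2: x=0 → posterior Dirichlet(16/5, 11, 9)
obs 3: x=2 → posterior Dirichlet(16/5, 11, 10)
obs 4: x=1 → posterior Dirichlet(16/5, 12, 10)
obs 5: x=0 → posterior Dirichlet(21/5, 12, 10)
obs 6: x=1 → posterior Dirichlet(21/5, 13, 10)
obs 7: x=2 → posterior Dirichlet(21/5, 13, 11)
obs 8: x=0 → posterior Dirichlet(26/5, 13, 11)
obs 9: x=1 → posterior Dirichlet(26/5, 14, 11)
obs 10: x=0 → posterior Dirichlet(31/5, 14, 11)

35/78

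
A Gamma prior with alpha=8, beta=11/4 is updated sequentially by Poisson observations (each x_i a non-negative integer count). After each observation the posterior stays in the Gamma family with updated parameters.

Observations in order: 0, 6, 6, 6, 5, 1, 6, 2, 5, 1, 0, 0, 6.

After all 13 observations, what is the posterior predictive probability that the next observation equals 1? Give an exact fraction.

765194617639372947884500550347568492109170313498635002605857099358096646567726022680348744970448/6052914552722019591898711030314941034235684285865095543437428583423360086532851192983977435055987

obs 1: x=0 → posterior Gamma(8, 15/4)
obs 2: x=6 → posterior Gamma(14, 19/4)
obs 3: x=6 → posterior Gamma(20, 23/4)
obs 4: x=6 → posterior Gamma(26, 27/4)
obs 5: x=5 → posterior Gamma(31, 31/4)
obs 6: x=1 → posterior Gamma(32, 35/4)
obs 7: x=6 → posterior Gamma(38, 39/4)
obs 8: x=2 → posterior Gamma(40, 43/4)
obs 9: x=5 → posterior Gamma(45, 47/4)
obs 10: x=1 → posterior Gamma(46, 51/4)
obs 11: x=0 → posterior Gamma(46, 55/4)
obs 12: x=0 → posterior Gamma(46, 59/4)
obs 13: x=6 → posterior Gamma(52, 63/4)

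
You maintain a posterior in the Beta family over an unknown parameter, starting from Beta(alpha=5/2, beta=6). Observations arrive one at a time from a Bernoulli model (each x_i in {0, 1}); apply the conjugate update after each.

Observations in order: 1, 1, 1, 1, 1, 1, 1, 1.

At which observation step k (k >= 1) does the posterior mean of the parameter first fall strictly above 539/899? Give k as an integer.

obs 1: x=1 → posterior Beta(7/2, 6)
obs 2: x=1 → posterior Beta(9/2, 6)
obs 3: x=1 → posterior Beta(11/2, 6)
obs 4: x=1 → posterior Beta(13/2, 6)
obs 5: x=1 → posterior Beta(15/2, 6)
obs 6: x=1 → posterior Beta(17/2, 6)
obs 7: x=1 → posterior Beta(19/2, 6)
obs 8: x=1 → posterior Beta(21/2, 6)

k = 7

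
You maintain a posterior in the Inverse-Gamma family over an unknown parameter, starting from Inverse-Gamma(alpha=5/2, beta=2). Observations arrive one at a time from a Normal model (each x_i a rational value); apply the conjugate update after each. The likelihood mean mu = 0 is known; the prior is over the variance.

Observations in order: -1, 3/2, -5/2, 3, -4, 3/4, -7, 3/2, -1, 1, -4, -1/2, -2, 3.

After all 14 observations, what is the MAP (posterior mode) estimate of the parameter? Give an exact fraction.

obs 1: x=-1 → posterior Inverse-Gamma(3, 5/2)
obs 2: x=3/2 → posterior Inverse-Gamma(7/2, 29/8)
obs 3: x=-5/2 → posterior Inverse-Gamma(4, 27/4)
obs 4: x=3 → posterior Inverse-Gamma(9/2, 45/4)
obs 5: x=-4 → posterior Inverse-Gamma(5, 77/4)
obs 6: x=3/4 → posterior Inverse-Gamma(11/2, 625/32)
obs 7: x=-7 → posterior Inverse-Gamma(6, 1409/32)
obs 8: x=3/2 → posterior Inverse-Gamma(13/2, 1445/32)
obs 9: x=-1 → posterior Inverse-Gamma(7, 1461/32)
obs 10: x=1 → posterior Inverse-Gamma(15/2, 1477/32)
obs 11: x=-4 → posterior Inverse-Gamma(8, 1733/32)
obs 12: x=-1/2 → posterior Inverse-Gamma(17/2, 1737/32)
obs 13: x=-2 → posterior Inverse-Gamma(9, 1801/32)
obs 14: x=3 → posterior Inverse-Gamma(19/2, 1945/32)

1945/336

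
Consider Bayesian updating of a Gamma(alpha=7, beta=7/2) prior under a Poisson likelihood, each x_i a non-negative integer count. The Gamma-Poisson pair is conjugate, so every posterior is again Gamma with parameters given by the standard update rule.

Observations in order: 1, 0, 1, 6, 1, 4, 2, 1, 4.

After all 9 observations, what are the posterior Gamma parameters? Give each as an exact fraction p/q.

obs 1: x=1 → posterior Gamma(8, 9/2)
obs 2: x=0 → posterior Gamma(8, 11/2)
obs 3: x=1 → posterior Gamma(9, 13/2)
obs 4: x=6 → posterior Gamma(15, 15/2)
obs 5: x=1 → posterior Gamma(16, 17/2)
obs 6: x=4 → posterior Gamma(20, 19/2)
obs 7: x=2 → posterior Gamma(22, 21/2)
obs 8: x=1 → posterior Gamma(23, 23/2)
obs 9: x=4 → posterior Gamma(27, 25/2)

alpha=27, beta=25/2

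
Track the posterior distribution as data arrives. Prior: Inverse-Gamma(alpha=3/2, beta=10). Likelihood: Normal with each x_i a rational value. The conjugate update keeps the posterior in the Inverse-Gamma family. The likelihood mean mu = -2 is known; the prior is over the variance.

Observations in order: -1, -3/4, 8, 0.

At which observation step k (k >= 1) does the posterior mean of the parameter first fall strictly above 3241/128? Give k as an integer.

k = 3

obs 1: x=-1 → posterior Inverse-Gamma(2, 21/2)
obs 2: x=-3/4 → posterior Inverse-Gamma(5/2, 361/32)
obs 3: x=8 → posterior Inverse-Gamma(3, 1961/32)
obs 4: x=0 → posterior Inverse-Gamma(7/2, 2025/32)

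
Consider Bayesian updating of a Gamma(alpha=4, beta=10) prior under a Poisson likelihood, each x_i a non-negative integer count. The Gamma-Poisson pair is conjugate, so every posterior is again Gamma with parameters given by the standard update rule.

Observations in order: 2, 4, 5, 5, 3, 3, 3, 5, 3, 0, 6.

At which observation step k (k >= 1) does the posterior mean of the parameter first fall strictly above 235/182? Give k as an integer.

obs 1: x=2 → posterior Gamma(6, 11)
obs 2: x=4 → posterior Gamma(10, 12)
obs 3: x=5 → posterior Gamma(15, 13)
obs 4: x=5 → posterior Gamma(20, 14)
obs 5: x=3 → posterior Gamma(23, 15)
obs 6: x=3 → posterior Gamma(26, 16)
obs 7: x=3 → posterior Gamma(29, 17)
obs 8: x=5 → posterior Gamma(34, 18)
obs 9: x=3 → posterior Gamma(37, 19)
obs 10: x=0 → posterior Gamma(37, 20)
obs 11: x=6 → posterior Gamma(43, 21)

k = 4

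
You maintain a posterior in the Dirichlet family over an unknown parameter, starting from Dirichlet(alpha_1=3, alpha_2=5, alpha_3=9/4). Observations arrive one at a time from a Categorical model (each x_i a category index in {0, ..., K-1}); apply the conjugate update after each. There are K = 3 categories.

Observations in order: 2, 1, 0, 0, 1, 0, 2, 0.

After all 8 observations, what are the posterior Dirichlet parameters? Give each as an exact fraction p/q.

obs 1: x=2 → posterior Dirichlet(3, 5, 13/4)
obs 2: x=1 → posterior Dirichlet(3, 6, 13/4)
obs 3: x=0 → posterior Dirichlet(4, 6, 13/4)
obs 4: x=0 → posterior Dirichlet(5, 6, 13/4)
obs 5: x=1 → posterior Dirichlet(5, 7, 13/4)
obs 6: x=0 → posterior Dirichlet(6, 7, 13/4)
obs 7: x=2 → posterior Dirichlet(6, 7, 17/4)
obs 8: x=0 → posterior Dirichlet(7, 7, 17/4)

alpha_1=7, alpha_2=7, alpha_3=17/4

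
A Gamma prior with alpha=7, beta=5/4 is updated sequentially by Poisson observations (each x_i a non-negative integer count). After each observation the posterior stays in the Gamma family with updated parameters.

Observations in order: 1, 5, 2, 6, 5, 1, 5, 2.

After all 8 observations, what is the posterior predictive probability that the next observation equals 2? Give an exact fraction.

obs 1: x=1 → posterior Gamma(8, 9/4)
obs 2: x=5 → posterior Gamma(13, 13/4)
obs 3: x=2 → posterior Gamma(15, 17/4)
obs 4: x=6 → posterior Gamma(21, 21/4)
obs 5: x=5 → posterior Gamma(26, 25/4)
obs 6: x=1 → posterior Gamma(27, 29/4)
obs 7: x=5 → posterior Gamma(32, 33/4)
obs 8: x=2 → posterior Gamma(34, 37/4)

1983789405938532724656500156331911824514496884956158543280/11487323243342943712727117998313670374759563626306467569441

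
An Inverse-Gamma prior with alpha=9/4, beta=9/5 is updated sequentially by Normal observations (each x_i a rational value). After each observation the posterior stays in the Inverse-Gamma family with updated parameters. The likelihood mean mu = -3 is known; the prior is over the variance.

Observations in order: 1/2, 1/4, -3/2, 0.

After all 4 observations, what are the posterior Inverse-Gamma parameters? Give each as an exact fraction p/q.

obs 1: x=1/2 → posterior Inverse-Gamma(11/4, 317/40)
obs 2: x=1/4 → posterior Inverse-Gamma(13/4, 2113/160)
obs 3: x=-3/2 → posterior Inverse-Gamma(15/4, 2293/160)
obs 4: x=0 → posterior Inverse-Gamma(17/4, 3013/160)

alpha=17/4, beta=3013/160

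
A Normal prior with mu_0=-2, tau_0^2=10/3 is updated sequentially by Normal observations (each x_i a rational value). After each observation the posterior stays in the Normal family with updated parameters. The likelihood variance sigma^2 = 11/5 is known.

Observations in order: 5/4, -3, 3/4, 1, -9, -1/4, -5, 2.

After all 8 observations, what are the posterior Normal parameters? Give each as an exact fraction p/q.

obs 1: x=5/4 → posterior Normal(-7/166, 110/83)
obs 2: x=-3 → posterior Normal(-307/266, 110/133)
obs 3: x=3/4 → posterior Normal(-116/183, 110/183)
obs 4: x=1 → posterior Normal(-66/233, 110/233)
obs 5: x=-9 → posterior Normal(-516/283, 110/283)
obs 6: x=-1/4 → posterior Normal(-1057/666, 110/333)
obs 7: x=-5 → posterior Normal(-1557/766, 110/383)
obs 8: x=2 → posterior Normal(-1357/866, 110/433)

mu_0=-1357/866, tau_0^2=110/433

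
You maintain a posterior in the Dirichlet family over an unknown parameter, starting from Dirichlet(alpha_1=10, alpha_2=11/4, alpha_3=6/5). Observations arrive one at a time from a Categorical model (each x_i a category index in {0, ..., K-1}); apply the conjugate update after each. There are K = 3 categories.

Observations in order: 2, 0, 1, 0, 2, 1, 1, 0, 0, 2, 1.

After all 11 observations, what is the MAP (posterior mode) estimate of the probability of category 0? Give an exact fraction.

260/439

obs 1: x=2 → posterior Dirichlet(10, 11/4, 11/5)
obs 2: x=0 → posterior Dirichlet(11, 11/4, 11/5)
obs 3: x=1 → posterior Dirichlet(11, 15/4, 11/5)
obs 4: x=0 → posterior Dirichlet(12, 15/4, 11/5)
obs 5: x=2 → posterior Dirichlet(12, 15/4, 16/5)
obs 6: x=1 → posterior Dirichlet(12, 19/4, 16/5)
obs 7: x=1 → posterior Dirichlet(12, 23/4, 16/5)
obs 8: x=0 → posterior Dirichlet(13, 23/4, 16/5)
obs 9: x=0 → posterior Dirichlet(14, 23/4, 16/5)
obs 10: x=2 → posterior Dirichlet(14, 23/4, 21/5)
obs 11: x=1 → posterior Dirichlet(14, 27/4, 21/5)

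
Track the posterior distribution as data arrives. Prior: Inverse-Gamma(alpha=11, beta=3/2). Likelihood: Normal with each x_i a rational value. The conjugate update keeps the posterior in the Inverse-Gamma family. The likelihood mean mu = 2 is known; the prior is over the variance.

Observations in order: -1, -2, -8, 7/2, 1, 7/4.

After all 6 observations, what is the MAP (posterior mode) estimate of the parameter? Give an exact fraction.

2101/480

obs 1: x=-1 → posterior Inverse-Gamma(23/2, 6)
obs 2: x=-2 → posterior Inverse-Gamma(12, 14)
obs 3: x=-8 → posterior Inverse-Gamma(25/2, 64)
obs 4: x=7/2 → posterior Inverse-Gamma(13, 521/8)
obs 5: x=1 → posterior Inverse-Gamma(27/2, 525/8)
obs 6: x=7/4 → posterior Inverse-Gamma(14, 2101/32)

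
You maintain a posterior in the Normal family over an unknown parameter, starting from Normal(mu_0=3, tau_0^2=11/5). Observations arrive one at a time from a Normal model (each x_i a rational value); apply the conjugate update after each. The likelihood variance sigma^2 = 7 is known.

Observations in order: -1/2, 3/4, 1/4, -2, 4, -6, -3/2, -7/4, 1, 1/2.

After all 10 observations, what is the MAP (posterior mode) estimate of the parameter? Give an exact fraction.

obs 1: x=-1/2 → posterior Normal(199/92, 77/46)
obs 2: x=3/4 → posterior Normal(431/228, 77/57)
obs 3: x=1/4 → posterior Normal(13/8, 77/68)
obs 4: x=-2 → posterior Normal(177/158, 77/79)
obs 5: x=4 → posterior Normal(53/36, 77/90)
obs 6: x=-6 → posterior Normal(133/202, 77/101)
obs 7: x=-3/2 → posterior Normal(25/56, 11/16)
obs 8: x=-7/4 → posterior Normal(1/4, 77/123)
obs 9: x=1 → posterior Normal(167/536, 77/134)
obs 10: x=1/2 → posterior Normal(189/580, 77/145)

189/580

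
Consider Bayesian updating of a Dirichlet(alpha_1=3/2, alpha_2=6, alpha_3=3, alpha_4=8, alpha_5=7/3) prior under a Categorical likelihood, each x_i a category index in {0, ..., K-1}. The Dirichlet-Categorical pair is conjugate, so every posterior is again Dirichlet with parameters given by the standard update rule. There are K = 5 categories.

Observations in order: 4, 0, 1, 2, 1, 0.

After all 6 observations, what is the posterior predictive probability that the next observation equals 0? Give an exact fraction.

3/23

obs 1: x=4 → posterior Dirichlet(3/2, 6, 3, 8, 10/3)
obs 2: x=0 → posterior Dirichlet(5/2, 6, 3, 8, 10/3)
obs 3: x=1 → posterior Dirichlet(5/2, 7, 3, 8, 10/3)
obs 4: x=2 → posterior Dirichlet(5/2, 7, 4, 8, 10/3)
obs 5: x=1 → posterior Dirichlet(5/2, 8, 4, 8, 10/3)
obs 6: x=0 → posterior Dirichlet(7/2, 8, 4, 8, 10/3)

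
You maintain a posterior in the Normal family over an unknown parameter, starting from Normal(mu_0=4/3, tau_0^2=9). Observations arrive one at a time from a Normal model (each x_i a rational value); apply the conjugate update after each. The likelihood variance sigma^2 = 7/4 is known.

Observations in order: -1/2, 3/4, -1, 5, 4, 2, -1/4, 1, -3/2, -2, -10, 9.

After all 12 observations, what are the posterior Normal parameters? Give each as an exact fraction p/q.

mu_0=730/1317, tau_0^2=63/439

obs 1: x=-1/2 → posterior Normal(-26/129, 63/43)
obs 2: x=3/4 → posterior Normal(55/237, 63/79)
obs 3: x=-1 → posterior Normal(-53/345, 63/115)
obs 4: x=5 → posterior Normal(487/453, 63/151)
obs 5: x=4 → posterior Normal(919/561, 63/187)
obs 6: x=2 → posterior Normal(1135/669, 63/223)
obs 7: x=-1/4 → posterior Normal(1108/777, 9/37)
obs 8: x=1 → posterior Normal(1216/885, 63/295)
obs 9: x=-3/2 → posterior Normal(1054/993, 63/331)
obs 10: x=-2 → posterior Normal(838/1101, 63/367)
obs 11: x=-10 → posterior Normal(-242/1209, 63/403)
obs 12: x=9 → posterior Normal(730/1317, 63/439)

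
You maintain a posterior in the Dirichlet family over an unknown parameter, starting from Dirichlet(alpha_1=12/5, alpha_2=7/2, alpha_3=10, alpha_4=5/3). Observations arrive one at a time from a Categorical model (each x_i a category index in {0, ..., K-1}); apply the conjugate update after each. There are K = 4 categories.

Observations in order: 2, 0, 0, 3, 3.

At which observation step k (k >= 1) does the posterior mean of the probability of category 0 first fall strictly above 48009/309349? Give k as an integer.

obs 1: x=2 → posterior Dirichlet(12/5, 7/2, 11, 5/3)
obs 2: x=0 → posterior Dirichlet(17/5, 7/2, 11, 5/3)
obs 3: x=0 → posterior Dirichlet(22/5, 7/2, 11, 5/3)
obs 4: x=3 → posterior Dirichlet(22/5, 7/2, 11, 8/3)
obs 5: x=3 → posterior Dirichlet(22/5, 7/2, 11, 11/3)

k = 2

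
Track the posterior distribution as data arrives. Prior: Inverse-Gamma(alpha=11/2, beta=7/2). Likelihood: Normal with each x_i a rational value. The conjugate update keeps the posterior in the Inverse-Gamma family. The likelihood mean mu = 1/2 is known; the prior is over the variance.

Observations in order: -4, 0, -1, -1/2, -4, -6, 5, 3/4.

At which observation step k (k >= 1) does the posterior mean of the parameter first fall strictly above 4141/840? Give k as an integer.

obs 1: x=-4 → posterior Inverse-Gamma(6, 109/8)
obs 2: x=0 → posterior Inverse-Gamma(13/2, 55/4)
obs 3: x=-1 → posterior Inverse-Gamma(7, 119/8)
obs 4: x=-1/2 → posterior Inverse-Gamma(15/2, 123/8)
obs 5: x=-4 → posterior Inverse-Gamma(8, 51/2)
obs 6: x=-6 → posterior Inverse-Gamma(17/2, 373/8)
obs 7: x=5 → posterior Inverse-Gamma(9, 227/4)
obs 8: x=3/4 → posterior Inverse-Gamma(19/2, 1817/32)

k = 6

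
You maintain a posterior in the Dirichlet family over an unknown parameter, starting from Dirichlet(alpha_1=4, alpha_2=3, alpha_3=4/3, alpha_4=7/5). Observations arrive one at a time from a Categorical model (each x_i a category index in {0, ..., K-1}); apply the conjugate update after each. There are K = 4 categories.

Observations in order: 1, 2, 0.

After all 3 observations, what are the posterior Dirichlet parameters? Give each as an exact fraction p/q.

alpha_1=5, alpha_2=4, alpha_3=7/3, alpha_4=7/5

obs 1: x=1 → posterior Dirichlet(4, 4, 4/3, 7/5)
obs 2: x=2 → posterior Dirichlet(4, 4, 7/3, 7/5)
obs 3: x=0 → posterior Dirichlet(5, 4, 7/3, 7/5)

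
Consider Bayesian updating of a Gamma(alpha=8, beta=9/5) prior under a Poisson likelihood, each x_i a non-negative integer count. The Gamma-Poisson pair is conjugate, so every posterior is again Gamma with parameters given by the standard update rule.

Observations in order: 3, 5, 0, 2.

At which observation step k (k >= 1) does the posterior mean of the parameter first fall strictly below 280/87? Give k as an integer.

k = 4

obs 1: x=3 → posterior Gamma(11, 14/5)
obs 2: x=5 → posterior Gamma(16, 19/5)
obs 3: x=0 → posterior Gamma(16, 24/5)
obs 4: x=2 → posterior Gamma(18, 29/5)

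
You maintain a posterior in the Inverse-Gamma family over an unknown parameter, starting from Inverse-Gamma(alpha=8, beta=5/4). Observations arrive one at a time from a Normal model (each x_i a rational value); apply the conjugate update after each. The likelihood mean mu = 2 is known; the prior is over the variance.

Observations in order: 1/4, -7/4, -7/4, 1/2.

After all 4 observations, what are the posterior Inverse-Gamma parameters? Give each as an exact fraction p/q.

alpha=10, beta=575/32

obs 1: x=1/4 → posterior Inverse-Gamma(17/2, 89/32)
obs 2: x=-7/4 → posterior Inverse-Gamma(9, 157/16)
obs 3: x=-7/4 → posterior Inverse-Gamma(19/2, 539/32)
obs 4: x=1/2 → posterior Inverse-Gamma(10, 575/32)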